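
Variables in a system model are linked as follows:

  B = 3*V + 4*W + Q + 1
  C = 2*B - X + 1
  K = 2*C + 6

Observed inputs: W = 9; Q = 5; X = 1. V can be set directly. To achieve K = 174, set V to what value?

V = 0

Substituting into the B equation gives B = 3*V + 42.
Substituting into the C equation gives C = 6*V + 84.
Substituting into the K equation gives K = 12*V + 174.
Solve 12*V + 174 = 174: V = (174 - 174) / 12 = 0.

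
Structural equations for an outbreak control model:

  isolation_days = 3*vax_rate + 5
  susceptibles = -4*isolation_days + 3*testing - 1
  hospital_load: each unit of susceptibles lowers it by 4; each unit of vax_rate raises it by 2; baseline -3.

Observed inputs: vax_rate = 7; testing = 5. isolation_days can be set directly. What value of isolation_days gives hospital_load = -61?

isolation_days = -1

Intervening on isolation_days fixes its value directly, overriding its dependence on vax_rate.
Substituting into the susceptibles equation gives susceptibles = -4*isolation_days + 14.
Substituting into the hospital_load equation gives hospital_load = 16*isolation_days - 45.
Solve 16*isolation_days - 45 = -61: isolation_days = (-61 + 45) / 16 = -1.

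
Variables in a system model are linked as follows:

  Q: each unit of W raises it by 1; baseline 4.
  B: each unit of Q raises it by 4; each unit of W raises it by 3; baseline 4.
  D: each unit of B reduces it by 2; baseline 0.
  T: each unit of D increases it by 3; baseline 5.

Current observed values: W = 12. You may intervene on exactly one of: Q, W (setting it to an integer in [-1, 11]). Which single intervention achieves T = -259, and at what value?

Intervening on Q: with other inputs at their observed values, T = -24*Q - 235. Solving for -259 gives Q = 1, within [-1, 11].
Intervening on W: T = -42*W - 115. Reaching -259 requires W = 24/7, not an integer.

set Q = 1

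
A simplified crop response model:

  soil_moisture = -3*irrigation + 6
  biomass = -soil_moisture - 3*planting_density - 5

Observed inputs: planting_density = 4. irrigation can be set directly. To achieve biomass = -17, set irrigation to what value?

irrigation = 2

Substituting into the biomass equation gives biomass = 3*irrigation - 23.
Solve 3*irrigation - 23 = -17: irrigation = (-17 + 23) / 3 = 2.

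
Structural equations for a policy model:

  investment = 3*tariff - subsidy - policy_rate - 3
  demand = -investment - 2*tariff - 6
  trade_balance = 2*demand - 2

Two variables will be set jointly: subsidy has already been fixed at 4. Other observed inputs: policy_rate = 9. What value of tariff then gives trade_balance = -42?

tariff = 6

With subsidy held at 4:
Substituting into the investment equation gives investment = 3*tariff - 16.
Substituting into the demand equation gives demand = -5*tariff + 10.
Substituting into the trade_balance equation gives trade_balance = -10*tariff + 18.
Solve -10*tariff + 18 = -42: tariff = (-42 - 18) / -10 = 6.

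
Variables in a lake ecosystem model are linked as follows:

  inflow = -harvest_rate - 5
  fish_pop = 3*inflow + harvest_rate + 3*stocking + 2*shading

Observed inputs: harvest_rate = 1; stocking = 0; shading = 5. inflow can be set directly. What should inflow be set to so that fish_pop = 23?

Intervening on inflow fixes its value directly, overriding its dependence on harvest_rate.
Substituting into the fish_pop equation gives fish_pop = 3*inflow + 11.
Solve 3*inflow + 11 = 23: inflow = (23 - 11) / 3 = 4.

inflow = 4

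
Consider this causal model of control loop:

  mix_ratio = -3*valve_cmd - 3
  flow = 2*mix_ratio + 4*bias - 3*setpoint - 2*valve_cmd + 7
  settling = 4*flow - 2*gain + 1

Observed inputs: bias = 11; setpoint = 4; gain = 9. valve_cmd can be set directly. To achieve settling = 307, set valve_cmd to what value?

valve_cmd = -6

Substituting into the flow equation gives flow = -8*valve_cmd + 33.
This gives settling = -32*valve_cmd + 115.
Solve -32*valve_cmd + 115 = 307: valve_cmd = (307 - 115) / -32 = -6.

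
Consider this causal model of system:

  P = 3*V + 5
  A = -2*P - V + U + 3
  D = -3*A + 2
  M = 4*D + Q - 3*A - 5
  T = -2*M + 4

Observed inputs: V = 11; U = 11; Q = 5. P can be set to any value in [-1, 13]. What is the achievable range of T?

-702 to 138

Intervening on P fixes its value directly, overriding its dependence on V.
Substituting into the A equation gives A = -2*P + 3.
D becomes 6*P - 7.
Substituting into the M equation gives M = 30*P - 37.
Substituting into the T equation gives T = -60*P + 78.
Linear in P, so extremes are at the endpoints: P = -1 gives T = 138; P = 13 gives T = -702.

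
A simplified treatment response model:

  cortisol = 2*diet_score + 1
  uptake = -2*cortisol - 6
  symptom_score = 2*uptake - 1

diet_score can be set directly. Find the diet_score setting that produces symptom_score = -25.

Substituting into the uptake equation gives uptake = -4*diet_score - 8.
Substituting into the symptom_score equation gives symptom_score = -8*diet_score - 17.
Solve -8*diet_score - 17 = -25: diet_score = (-25 + 17) / -8 = 1.

diet_score = 1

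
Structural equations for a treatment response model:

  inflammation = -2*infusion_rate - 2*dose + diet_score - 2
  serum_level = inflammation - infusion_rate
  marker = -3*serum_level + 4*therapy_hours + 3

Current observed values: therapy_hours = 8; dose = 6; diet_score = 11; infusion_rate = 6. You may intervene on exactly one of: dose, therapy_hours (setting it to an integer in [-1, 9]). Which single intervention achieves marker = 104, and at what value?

Intervening on dose: with other inputs at their observed values, marker = 6*dose + 62. Solving for 104 gives dose = 7, within [-1, 9].
Intervening on therapy_hours: marker = 4*therapy_hours + 66. Reaching 104 requires therapy_hours = 19/2, not an integer.

set dose = 7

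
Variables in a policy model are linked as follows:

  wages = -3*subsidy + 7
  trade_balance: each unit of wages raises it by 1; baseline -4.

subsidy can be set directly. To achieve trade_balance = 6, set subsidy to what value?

Substituting into the trade_balance equation gives trade_balance = -3*subsidy + 3.
Solve -3*subsidy + 3 = 6: subsidy = (6 - 3) / -3 = -1.

subsidy = -1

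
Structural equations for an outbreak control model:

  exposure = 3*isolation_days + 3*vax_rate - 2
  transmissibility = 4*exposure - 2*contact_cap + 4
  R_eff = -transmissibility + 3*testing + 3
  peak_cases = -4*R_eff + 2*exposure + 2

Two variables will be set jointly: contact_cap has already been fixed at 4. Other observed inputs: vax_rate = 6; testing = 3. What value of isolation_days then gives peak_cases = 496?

With contact_cap held at 4:
Substituting into the exposure equation gives exposure = 3*isolation_days + 16.
So transmissibility = 12*isolation_days + 60.
Substituting into the R_eff equation gives R_eff = -12*isolation_days - 48.
peak_cases becomes 54*isolation_days + 226.
Solve 54*isolation_days + 226 = 496: isolation_days = (496 - 226) / 54 = 5.

isolation_days = 5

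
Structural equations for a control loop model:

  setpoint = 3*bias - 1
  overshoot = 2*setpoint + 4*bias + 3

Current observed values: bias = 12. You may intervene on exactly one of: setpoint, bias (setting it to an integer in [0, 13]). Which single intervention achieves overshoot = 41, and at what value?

set bias = 4

Intervening on setpoint: overshoot = 2*setpoint + 51. Reaching 41 requires setpoint = -5, outside [0, 13].
Intervening on bias: with other inputs at their observed values, overshoot = 10*bias + 1. Solving for 41 gives bias = 4, within [0, 13].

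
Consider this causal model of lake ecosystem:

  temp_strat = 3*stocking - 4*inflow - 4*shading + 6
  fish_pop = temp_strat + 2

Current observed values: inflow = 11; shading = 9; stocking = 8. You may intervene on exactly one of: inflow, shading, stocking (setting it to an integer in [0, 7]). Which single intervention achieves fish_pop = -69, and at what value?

Intervening on inflow: fish_pop = -4*inflow - 4. Reaching -69 requires inflow = 65/4, not an integer.
Intervening on shading: fish_pop = -4*shading - 12. Reaching -69 requires shading = 57/4, not an integer.
Intervening on stocking: with other inputs at their observed values, fish_pop = 3*stocking - 72. Solving for -69 gives stocking = 1, within [0, 7].

set stocking = 1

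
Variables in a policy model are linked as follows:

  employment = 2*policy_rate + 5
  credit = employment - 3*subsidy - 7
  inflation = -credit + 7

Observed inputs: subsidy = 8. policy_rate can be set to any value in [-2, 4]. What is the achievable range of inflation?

Substituting into the credit equation gives credit = 2*policy_rate - 26.
So inflation = -2*policy_rate + 33.
Linear in policy_rate, so extremes are at the endpoints: policy_rate = -2 gives inflation = 37; policy_rate = 4 gives inflation = 25.

25 to 37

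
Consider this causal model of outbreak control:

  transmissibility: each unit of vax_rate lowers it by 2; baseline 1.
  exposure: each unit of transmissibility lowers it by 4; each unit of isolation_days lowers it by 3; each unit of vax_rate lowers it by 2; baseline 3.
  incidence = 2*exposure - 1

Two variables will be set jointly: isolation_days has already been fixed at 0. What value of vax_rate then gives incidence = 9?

vax_rate = 1

With isolation_days held at 0:
Substituting into the exposure equation gives exposure = 6*vax_rate - 1.
incidence becomes 12*vax_rate - 3.
Solve 12*vax_rate - 3 = 9: vax_rate = (9 + 3) / 12 = 1.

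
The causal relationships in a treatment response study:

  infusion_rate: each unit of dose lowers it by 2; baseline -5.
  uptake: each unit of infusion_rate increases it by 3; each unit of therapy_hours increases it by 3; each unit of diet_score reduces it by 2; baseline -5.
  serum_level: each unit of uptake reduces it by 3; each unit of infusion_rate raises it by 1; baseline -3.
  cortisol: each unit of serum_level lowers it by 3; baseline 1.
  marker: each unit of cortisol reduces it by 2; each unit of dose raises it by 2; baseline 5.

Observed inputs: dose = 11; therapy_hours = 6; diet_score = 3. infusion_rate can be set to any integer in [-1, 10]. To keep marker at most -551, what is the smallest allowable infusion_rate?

infusion_rate = 9

Intervening on infusion_rate fixes its value directly, overriding its dependence on dose.
Substituting into the uptake equation gives uptake = 3*infusion_rate + 7.
So serum_level = -8*infusion_rate - 24.
Substituting into the cortisol equation gives cortisol = 24*infusion_rate + 73.
Substituting into the marker equation gives marker = -48*infusion_rate - 119.
Require -48*infusion_rate - 119 ≤ -551, so infusion_rate ≥ 9.
The smallest integer in [-1, 10] satisfying this is 9.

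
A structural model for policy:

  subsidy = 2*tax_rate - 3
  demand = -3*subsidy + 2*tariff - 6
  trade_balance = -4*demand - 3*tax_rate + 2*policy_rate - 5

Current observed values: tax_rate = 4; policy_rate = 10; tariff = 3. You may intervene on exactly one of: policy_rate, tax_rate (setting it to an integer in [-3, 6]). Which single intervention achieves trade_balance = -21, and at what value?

Intervening on policy_rate: trade_balance = 2*policy_rate + 43. Reaching -21 requires policy_rate = -32, outside [-3, 6].
Intervening on tax_rate: with other inputs at their observed values, trade_balance = 21*tax_rate - 21. Solving for -21 gives tax_rate = 0, within [-3, 6].

set tax_rate = 0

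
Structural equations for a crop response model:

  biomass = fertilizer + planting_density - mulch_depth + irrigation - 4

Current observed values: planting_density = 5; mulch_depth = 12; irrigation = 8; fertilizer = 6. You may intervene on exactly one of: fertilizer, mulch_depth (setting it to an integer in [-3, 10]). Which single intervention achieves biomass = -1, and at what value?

set fertilizer = 2

Intervening on fertilizer: with other inputs at their observed values, biomass = fertilizer - 3. Solving for -1 gives fertilizer = 2, within [-3, 10].
Intervening on mulch_depth: biomass = -mulch_depth + 15. Reaching -1 requires mulch_depth = 16, outside [-3, 10].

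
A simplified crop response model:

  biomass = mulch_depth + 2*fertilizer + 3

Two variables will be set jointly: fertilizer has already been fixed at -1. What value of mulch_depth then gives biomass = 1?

With fertilizer held at -1:
Substituting into the biomass equation gives biomass = mulch_depth + 1.
Solve mulch_depth + 1 = 1: mulch_depth = (1 - 1) / 1 = 0.

mulch_depth = 0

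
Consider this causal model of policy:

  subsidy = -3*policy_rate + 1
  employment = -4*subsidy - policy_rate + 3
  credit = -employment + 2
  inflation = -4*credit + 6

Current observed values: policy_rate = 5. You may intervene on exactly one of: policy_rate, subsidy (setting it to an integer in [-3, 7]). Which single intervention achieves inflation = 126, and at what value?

set policy_rate = 3

Intervening on policy_rate: with other inputs at their observed values, inflation = 44*policy_rate - 6. Solving for 126 gives policy_rate = 3, within [-3, 7].
Intervening on subsidy: inflation = -16*subsidy - 10. Reaching 126 requires subsidy = -17/2, not an integer.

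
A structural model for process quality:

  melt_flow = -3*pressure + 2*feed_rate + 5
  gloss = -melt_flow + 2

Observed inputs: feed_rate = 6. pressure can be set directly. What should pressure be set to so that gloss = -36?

pressure = -7

Substituting into the melt_flow equation gives melt_flow = -3*pressure + 17.
Substituting into the gloss equation gives gloss = 3*pressure - 15.
Solve 3*pressure - 15 = -36: pressure = (-36 + 15) / 3 = -7.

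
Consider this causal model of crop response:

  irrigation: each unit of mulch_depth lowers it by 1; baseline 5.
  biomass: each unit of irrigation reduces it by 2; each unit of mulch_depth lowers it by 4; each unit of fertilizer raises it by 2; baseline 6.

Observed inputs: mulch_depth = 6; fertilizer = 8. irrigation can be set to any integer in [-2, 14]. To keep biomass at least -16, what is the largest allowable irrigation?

irrigation = 7

Intervening on irrigation fixes its value directly, overriding its dependence on mulch_depth.
Substituting into the biomass equation gives biomass = -2*irrigation - 2.
Require -2*irrigation - 2 ≥ -16, so irrigation ≤ 7.
The largest integer in [-2, 14] satisfying this is 7.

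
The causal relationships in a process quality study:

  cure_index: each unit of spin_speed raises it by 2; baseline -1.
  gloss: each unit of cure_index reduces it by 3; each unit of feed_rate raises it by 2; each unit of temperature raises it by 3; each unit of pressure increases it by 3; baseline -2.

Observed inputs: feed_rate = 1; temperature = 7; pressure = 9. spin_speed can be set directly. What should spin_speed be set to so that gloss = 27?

Substituting into the gloss equation gives gloss = -6*spin_speed + 51.
Solve -6*spin_speed + 51 = 27: spin_speed = (27 - 51) / -6 = 4.

spin_speed = 4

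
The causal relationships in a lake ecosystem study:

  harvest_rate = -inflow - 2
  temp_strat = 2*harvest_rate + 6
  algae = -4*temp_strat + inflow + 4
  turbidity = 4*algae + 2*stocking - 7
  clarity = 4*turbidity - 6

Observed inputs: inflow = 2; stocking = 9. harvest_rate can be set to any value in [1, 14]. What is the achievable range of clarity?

Intervening on harvest_rate fixes its value directly, overriding its dependence on inflow.
Substituting into the algae equation gives algae = -8*harvest_rate - 18.
Substituting into the turbidity equation gives turbidity = -32*harvest_rate - 61.
clarity becomes -128*harvest_rate - 250.
Linear in harvest_rate, so extremes are at the endpoints: harvest_rate = 1 gives clarity = -378; harvest_rate = 14 gives clarity = -2042.

-2042 to -378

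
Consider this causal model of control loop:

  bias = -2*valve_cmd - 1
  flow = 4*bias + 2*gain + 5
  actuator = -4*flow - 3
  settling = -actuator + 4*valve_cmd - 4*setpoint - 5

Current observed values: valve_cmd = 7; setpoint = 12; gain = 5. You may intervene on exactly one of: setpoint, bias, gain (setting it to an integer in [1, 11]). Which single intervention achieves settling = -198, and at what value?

Intervening on setpoint: with other inputs at their observed values, settling = -4*setpoint - 154. Solving for -198 gives setpoint = 11, within [1, 11].
Intervening on bias: settling = 16*bias + 38. Reaching -198 requires bias = -59/4, not an integer.
Intervening on gain: settling = 8*gain - 242. Reaching -198 requires gain = 11/2, not an integer.

set setpoint = 11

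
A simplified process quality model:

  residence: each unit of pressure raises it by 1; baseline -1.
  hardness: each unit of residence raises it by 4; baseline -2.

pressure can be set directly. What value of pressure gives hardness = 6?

Substituting into the hardness equation gives hardness = 4*pressure - 6.
Solve 4*pressure - 6 = 6: pressure = (6 + 6) / 4 = 3.

pressure = 3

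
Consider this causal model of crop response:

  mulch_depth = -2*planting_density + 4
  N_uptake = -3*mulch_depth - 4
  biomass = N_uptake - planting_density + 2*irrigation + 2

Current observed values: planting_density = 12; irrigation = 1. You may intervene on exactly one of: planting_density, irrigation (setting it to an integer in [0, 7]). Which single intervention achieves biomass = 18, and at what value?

Intervening on planting_density: with other inputs at their observed values, biomass = 5*planting_density - 12. Solving for 18 gives planting_density = 6, within [0, 7].
Intervening on irrigation: biomass = 2*irrigation + 46. Reaching 18 requires irrigation = -14, outside [0, 7].

set planting_density = 6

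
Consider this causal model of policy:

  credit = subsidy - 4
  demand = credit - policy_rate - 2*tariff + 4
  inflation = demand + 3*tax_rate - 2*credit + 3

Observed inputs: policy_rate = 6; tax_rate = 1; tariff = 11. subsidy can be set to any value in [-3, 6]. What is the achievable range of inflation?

-20 to -11

Substituting into the demand equation gives demand = subsidy - 28.
This gives inflation = -subsidy - 14.
Linear in subsidy, so extremes are at the endpoints: subsidy = -3 gives inflation = -11; subsidy = 6 gives inflation = -20.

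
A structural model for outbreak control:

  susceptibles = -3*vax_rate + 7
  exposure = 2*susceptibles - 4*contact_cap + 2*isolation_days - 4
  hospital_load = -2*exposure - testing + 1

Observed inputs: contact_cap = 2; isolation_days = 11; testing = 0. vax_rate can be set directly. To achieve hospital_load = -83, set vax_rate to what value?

vax_rate = -3

Substituting into the exposure equation gives exposure = -6*vax_rate + 24.
So hospital_load = 12*vax_rate - 47.
Solve 12*vax_rate - 47 = -83: vax_rate = (-83 + 47) / 12 = -3.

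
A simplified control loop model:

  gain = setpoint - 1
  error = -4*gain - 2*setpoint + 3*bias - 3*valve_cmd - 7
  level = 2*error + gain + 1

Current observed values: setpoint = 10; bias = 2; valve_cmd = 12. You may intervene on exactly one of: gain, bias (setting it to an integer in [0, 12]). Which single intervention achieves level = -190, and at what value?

Intervening on gain: with other inputs at their observed values, level = -7*gain - 113. Solving for -190 gives gain = 11, within [0, 12].
Intervening on bias: level = 6*bias - 188. Reaching -190 requires bias = -1/3, not an integer.

set gain = 11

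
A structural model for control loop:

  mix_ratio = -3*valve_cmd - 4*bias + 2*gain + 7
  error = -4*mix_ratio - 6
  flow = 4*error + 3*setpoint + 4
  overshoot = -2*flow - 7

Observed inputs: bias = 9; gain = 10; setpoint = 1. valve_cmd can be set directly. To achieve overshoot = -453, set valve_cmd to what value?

Substituting into the mix_ratio equation gives mix_ratio = -3*valve_cmd - 9.
error becomes 12*valve_cmd + 30.
Substituting into the flow equation gives flow = 48*valve_cmd + 127.
Substituting into the overshoot equation gives overshoot = -96*valve_cmd - 261.
Solve -96*valve_cmd - 261 = -453: valve_cmd = (-453 + 261) / -96 = 2.

valve_cmd = 2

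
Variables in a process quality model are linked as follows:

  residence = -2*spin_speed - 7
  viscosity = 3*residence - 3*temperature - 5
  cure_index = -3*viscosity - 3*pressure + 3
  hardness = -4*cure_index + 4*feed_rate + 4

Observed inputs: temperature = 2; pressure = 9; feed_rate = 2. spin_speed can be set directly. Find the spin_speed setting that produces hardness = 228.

spin_speed = -7

Substituting into the viscosity equation gives viscosity = -6*spin_speed - 32.
cure_index becomes 18*spin_speed + 72.
Substituting into the hardness equation gives hardness = -72*spin_speed - 276.
Solve -72*spin_speed - 276 = 228: spin_speed = (228 + 276) / -72 = -7.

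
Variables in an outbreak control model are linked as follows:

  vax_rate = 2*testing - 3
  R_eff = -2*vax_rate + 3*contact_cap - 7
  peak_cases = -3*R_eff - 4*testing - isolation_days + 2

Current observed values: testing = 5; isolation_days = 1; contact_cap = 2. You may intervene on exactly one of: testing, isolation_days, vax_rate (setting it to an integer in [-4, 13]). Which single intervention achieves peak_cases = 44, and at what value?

Intervening on testing: peak_cases = 8*testing - 14. Reaching 44 requires testing = 29/4, not an integer.
Intervening on isolation_days: peak_cases = -isolation_days + 27. Reaching 44 requires isolation_days = -17, outside [-4, 13].
Intervening on vax_rate: with other inputs at their observed values, peak_cases = 6*vax_rate - 16. Solving for 44 gives vax_rate = 10, within [-4, 13].

set vax_rate = 10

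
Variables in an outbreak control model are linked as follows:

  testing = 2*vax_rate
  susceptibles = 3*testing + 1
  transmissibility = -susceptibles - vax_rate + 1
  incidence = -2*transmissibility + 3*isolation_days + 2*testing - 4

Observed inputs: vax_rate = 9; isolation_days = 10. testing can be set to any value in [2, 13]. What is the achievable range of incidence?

60 to 148

Intervening on testing fixes its value directly, overriding its dependence on vax_rate.
Substituting into the transmissibility equation gives transmissibility = -3*testing - 9.
So incidence = 8*testing + 44.
Linear in testing, so extremes are at the endpoints: testing = 2 gives incidence = 60; testing = 13 gives incidence = 148.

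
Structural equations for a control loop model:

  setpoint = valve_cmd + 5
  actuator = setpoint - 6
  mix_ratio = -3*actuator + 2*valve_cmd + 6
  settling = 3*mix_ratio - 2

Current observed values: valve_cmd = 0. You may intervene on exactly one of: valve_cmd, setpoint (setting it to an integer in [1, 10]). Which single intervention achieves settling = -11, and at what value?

Intervening on valve_cmd: settling = -3*valve_cmd + 25. Reaching -11 requires valve_cmd = 12, outside [1, 10].
Intervening on setpoint: with other inputs at their observed values, settling = -9*setpoint + 70. Solving for -11 gives setpoint = 9, within [1, 10].

set setpoint = 9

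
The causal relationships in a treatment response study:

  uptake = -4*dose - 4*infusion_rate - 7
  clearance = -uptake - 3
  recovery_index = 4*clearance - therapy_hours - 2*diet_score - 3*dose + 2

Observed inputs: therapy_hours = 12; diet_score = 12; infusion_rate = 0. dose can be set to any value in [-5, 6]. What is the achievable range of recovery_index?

-83 to 60

Substituting into the uptake equation gives uptake = -4*dose - 7.
Substituting into the clearance equation gives clearance = 4*dose + 4.
So recovery_index = 13*dose - 18.
Linear in dose, so extremes are at the endpoints: dose = -5 gives recovery_index = -83; dose = 6 gives recovery_index = 60.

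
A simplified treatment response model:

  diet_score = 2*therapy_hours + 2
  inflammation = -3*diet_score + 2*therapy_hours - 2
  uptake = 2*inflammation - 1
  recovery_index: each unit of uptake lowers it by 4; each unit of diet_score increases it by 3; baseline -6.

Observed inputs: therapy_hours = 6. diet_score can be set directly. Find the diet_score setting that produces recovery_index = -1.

Intervening on diet_score fixes its value directly, overriding its dependence on therapy_hours.
Substituting into the inflammation equation gives inflammation = -3*diet_score + 10.
So uptake = -6*diet_score + 19.
This gives recovery_index = 27*diet_score - 82.
Solve 27*diet_score - 82 = -1: diet_score = (-1 + 82) / 27 = 3.

diet_score = 3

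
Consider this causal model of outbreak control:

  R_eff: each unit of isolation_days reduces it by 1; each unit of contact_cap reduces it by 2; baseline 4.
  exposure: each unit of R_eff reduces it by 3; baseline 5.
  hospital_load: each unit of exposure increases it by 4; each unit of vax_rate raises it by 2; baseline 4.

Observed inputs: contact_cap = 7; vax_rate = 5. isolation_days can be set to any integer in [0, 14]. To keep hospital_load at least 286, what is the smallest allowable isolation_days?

Substituting into the R_eff equation gives R_eff = -isolation_days - 10.
Substituting into the exposure equation gives exposure = 3*isolation_days + 35.
hospital_load becomes 12*isolation_days + 154.
Require 12*isolation_days + 154 ≥ 286, so isolation_days ≥ 11.
The smallest integer in [0, 14] satisfying this is 11.

isolation_days = 11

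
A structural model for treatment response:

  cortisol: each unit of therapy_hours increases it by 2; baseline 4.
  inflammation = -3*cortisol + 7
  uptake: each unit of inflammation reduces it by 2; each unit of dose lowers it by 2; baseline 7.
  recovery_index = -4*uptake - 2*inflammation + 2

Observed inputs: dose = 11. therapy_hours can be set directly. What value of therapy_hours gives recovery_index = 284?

Substituting into the inflammation equation gives inflammation = -6*therapy_hours - 5.
Substituting into the uptake equation gives uptake = 12*therapy_hours - 5.
Substituting into the recovery_index equation gives recovery_index = -36*therapy_hours + 32.
Solve -36*therapy_hours + 32 = 284: therapy_hours = (284 - 32) / -36 = -7.

therapy_hours = -7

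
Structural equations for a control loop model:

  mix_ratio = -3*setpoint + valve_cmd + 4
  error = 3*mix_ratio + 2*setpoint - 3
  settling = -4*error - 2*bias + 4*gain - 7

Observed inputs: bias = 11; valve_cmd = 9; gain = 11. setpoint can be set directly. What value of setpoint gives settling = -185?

Substituting into the mix_ratio equation gives mix_ratio = -3*setpoint + 13.
So error = -7*setpoint + 36.
Substituting into the settling equation gives settling = 28*setpoint - 129.
Solve 28*setpoint - 129 = -185: setpoint = (-185 + 129) / 28 = -2.

setpoint = -2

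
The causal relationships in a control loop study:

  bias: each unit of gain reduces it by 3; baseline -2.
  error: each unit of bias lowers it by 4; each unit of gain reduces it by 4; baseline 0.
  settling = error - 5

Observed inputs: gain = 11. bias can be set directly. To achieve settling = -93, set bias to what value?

Intervening on bias fixes its value directly, overriding its dependence on gain.
Substituting into the error equation gives error = -4*bias - 44.
So settling = -4*bias - 49.
Solve -4*bias - 49 = -93: bias = (-93 + 49) / -4 = 11.

bias = 11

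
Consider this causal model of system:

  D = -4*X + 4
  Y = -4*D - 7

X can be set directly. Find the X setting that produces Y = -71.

Substituting into the Y equation gives Y = 16*X - 23.
Solve 16*X - 23 = -71: X = (-71 + 23) / 16 = -3.

X = -3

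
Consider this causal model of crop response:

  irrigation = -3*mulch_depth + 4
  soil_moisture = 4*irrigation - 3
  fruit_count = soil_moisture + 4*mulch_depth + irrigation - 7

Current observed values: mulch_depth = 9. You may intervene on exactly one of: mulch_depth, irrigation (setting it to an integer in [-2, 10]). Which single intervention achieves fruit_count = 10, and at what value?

set mulch_depth = 0

Intervening on mulch_depth: with other inputs at their observed values, fruit_count = -11*mulch_depth + 10. Solving for 10 gives mulch_depth = 0, within [-2, 10].
Intervening on irrigation: fruit_count = 5*irrigation + 26. Reaching 10 requires irrigation = -16/5, not an integer.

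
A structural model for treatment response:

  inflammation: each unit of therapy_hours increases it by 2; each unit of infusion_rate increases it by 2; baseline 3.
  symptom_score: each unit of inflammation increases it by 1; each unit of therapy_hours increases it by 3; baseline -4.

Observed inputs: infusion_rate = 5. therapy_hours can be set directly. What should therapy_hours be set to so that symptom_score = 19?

therapy_hours = 2

Substituting into the inflammation equation gives inflammation = 2*therapy_hours + 13.
Substituting into the symptom_score equation gives symptom_score = 5*therapy_hours + 9.
Solve 5*therapy_hours + 9 = 19: therapy_hours = (19 - 9) / 5 = 2.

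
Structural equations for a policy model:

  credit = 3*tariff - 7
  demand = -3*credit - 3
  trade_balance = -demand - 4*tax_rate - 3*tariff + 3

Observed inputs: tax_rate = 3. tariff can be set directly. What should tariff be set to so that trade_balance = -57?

tariff = -5

Substituting into the demand equation gives demand = -9*tariff + 18.
trade_balance becomes 6*tariff - 27.
Solve 6*tariff - 27 = -57: tariff = (-57 + 27) / 6 = -5.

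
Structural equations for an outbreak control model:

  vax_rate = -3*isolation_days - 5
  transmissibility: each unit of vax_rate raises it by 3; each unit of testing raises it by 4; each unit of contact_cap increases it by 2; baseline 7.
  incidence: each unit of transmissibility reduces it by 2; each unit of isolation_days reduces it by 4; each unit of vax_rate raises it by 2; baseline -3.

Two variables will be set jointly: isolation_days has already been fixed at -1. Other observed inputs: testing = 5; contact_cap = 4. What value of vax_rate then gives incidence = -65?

With isolation_days held at -1:
Intervening on vax_rate fixes its value directly, overriding its dependence on isolation_days.
Substituting into the transmissibility equation gives transmissibility = 3*vax_rate + 35.
Substituting into the incidence equation gives incidence = -4*vax_rate - 69.
Solve -4*vax_rate - 69 = -65: vax_rate = (-65 + 69) / -4 = -1.

vax_rate = -1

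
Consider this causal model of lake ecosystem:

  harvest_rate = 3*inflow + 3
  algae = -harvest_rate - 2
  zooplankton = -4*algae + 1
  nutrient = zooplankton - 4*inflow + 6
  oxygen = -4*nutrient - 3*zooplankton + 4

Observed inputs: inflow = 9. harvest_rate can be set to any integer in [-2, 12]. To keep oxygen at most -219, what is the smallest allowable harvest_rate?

Intervening on harvest_rate fixes its value directly, overriding its dependence on inflow.
Substituting into the zooplankton equation gives zooplankton = 4*harvest_rate + 9.
So nutrient = 4*harvest_rate - 21.
oxygen becomes -28*harvest_rate + 61.
Require -28*harvest_rate + 61 ≤ -219, so harvest_rate ≥ 10.
The smallest integer in [-2, 12] satisfying this is 10.

harvest_rate = 10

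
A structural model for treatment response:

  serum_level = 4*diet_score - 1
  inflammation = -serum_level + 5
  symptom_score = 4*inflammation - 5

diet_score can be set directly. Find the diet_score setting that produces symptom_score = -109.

diet_score = 8

Substituting into the inflammation equation gives inflammation = -4*diet_score + 6.
Substituting into the symptom_score equation gives symptom_score = -16*diet_score + 19.
Solve -16*diet_score + 19 = -109: diet_score = (-109 - 19) / -16 = 8.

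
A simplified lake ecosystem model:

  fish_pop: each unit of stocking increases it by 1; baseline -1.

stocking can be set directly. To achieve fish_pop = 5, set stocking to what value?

Solve stocking - 1 = 5: stocking = (5 + 1) / 1 = 6.

stocking = 6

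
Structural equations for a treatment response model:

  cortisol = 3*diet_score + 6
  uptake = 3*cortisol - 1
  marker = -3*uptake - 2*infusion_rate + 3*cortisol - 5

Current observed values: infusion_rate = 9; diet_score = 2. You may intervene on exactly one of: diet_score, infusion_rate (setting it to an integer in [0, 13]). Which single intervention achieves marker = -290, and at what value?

Intervening on diet_score: with other inputs at their observed values, marker = -18*diet_score - 56. Solving for -290 gives diet_score = 13, within [0, 13].
Intervening on infusion_rate: marker = -2*infusion_rate - 74. Reaching -290 requires infusion_rate = 108, outside [0, 13].

set diet_score = 13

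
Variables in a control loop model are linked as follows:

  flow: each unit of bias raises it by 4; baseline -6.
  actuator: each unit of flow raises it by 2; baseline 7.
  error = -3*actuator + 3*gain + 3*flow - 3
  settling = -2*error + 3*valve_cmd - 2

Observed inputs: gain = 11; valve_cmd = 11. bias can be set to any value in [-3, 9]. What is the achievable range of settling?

Substituting into the actuator equation gives actuator = 8*bias - 5.
So error = -12*bias + 27.
Substituting into the settling equation gives settling = 24*bias - 23.
Linear in bias, so extremes are at the endpoints: bias = -3 gives settling = -95; bias = 9 gives settling = 193.

-95 to 193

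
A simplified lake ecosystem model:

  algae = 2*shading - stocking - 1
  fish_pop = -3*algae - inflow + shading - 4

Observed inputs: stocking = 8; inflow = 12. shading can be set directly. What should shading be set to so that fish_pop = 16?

Substituting into the algae equation gives algae = 2*shading - 9.
So fish_pop = -5*shading + 11.
Solve -5*shading + 11 = 16: shading = (16 - 11) / -5 = -1.

shading = -1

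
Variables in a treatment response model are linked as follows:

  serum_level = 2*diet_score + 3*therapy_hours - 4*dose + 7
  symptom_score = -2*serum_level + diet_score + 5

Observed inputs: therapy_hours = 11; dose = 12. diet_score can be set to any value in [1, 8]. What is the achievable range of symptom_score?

-3 to 18

Substituting into the serum_level equation gives serum_level = 2*diet_score - 8.
Substituting into the symptom_score equation gives symptom_score = -3*diet_score + 21.
Linear in diet_score, so extremes are at the endpoints: diet_score = 1 gives symptom_score = 18; diet_score = 8 gives symptom_score = -3.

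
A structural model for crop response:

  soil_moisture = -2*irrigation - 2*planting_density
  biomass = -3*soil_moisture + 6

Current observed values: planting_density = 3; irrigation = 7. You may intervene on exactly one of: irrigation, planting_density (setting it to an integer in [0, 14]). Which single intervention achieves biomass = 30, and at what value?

set irrigation = 1

Intervening on irrigation: with other inputs at their observed values, biomass = 6*irrigation + 24. Solving for 30 gives irrigation = 1, within [0, 14].
Intervening on planting_density: biomass = 6*planting_density + 48. Reaching 30 requires planting_density = -3, outside [0, 14].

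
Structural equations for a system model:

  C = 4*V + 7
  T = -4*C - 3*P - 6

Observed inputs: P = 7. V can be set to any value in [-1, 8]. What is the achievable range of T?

-183 to -39

Substituting into the T equation gives T = -16*V - 55.
Linear in V, so extremes are at the endpoints: V = -1 gives T = -39; V = 8 gives T = -183.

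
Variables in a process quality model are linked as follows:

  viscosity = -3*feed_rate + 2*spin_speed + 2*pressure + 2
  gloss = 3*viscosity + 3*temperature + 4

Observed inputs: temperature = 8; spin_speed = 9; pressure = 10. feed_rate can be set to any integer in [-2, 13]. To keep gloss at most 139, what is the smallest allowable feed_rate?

feed_rate = 1

Substituting into the viscosity equation gives viscosity = -3*feed_rate + 40.
Substituting into the gloss equation gives gloss = -9*feed_rate + 148.
Require -9*feed_rate + 148 ≤ 139, so feed_rate ≥ 1.
The smallest integer in [-2, 13] satisfying this is 1.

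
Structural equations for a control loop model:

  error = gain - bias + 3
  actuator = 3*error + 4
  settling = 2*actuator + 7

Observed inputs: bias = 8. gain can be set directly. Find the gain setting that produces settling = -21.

gain = -1

Substituting into the error equation gives error = gain - 5.
So actuator = 3*gain - 11.
So settling = 6*gain - 15.
Solve 6*gain - 15 = -21: gain = (-21 + 15) / 6 = -1.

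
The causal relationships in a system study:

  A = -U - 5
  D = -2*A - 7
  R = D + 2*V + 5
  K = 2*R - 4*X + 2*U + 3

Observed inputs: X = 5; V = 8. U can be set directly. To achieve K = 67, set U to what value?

Substituting into the D equation gives D = 2*U + 3.
This gives R = 2*U + 24.
Substituting into the K equation gives K = 6*U + 31.
Solve 6*U + 31 = 67: U = (67 - 31) / 6 = 6.

U = 6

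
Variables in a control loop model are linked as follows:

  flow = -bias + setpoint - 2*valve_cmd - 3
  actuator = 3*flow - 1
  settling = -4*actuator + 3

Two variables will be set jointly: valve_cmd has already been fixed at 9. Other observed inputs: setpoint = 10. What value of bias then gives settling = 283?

bias = 12

With valve_cmd held at 9:
Substituting into the flow equation gives flow = -bias - 11.
Substituting into the actuator equation gives actuator = -3*bias - 34.
Substituting into the settling equation gives settling = 12*bias + 139.
Solve 12*bias + 139 = 283: bias = (283 - 139) / 12 = 12.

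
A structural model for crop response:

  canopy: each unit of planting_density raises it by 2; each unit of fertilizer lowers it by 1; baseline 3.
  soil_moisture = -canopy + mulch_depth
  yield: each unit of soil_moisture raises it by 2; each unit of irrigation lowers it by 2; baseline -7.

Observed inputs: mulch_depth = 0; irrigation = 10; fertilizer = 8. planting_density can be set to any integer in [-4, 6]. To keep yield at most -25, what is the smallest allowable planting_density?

planting_density = 2

Substituting into the canopy equation gives canopy = 2*planting_density - 5.
So soil_moisture = -2*planting_density + 5.
So yield = -4*planting_density - 17.
Require -4*planting_density - 17 ≤ -25, so planting_density ≥ 2.
The smallest integer in [-4, 6] satisfying this is 2.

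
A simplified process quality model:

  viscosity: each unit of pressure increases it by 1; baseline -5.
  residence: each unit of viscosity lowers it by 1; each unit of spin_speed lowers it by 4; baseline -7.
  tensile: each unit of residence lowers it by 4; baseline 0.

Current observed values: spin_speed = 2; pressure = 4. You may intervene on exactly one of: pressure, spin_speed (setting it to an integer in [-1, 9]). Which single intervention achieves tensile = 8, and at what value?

Intervening on pressure: tensile = 4*pressure + 40. Reaching 8 requires pressure = -8, outside [-1, 9].
Intervening on spin_speed: with other inputs at their observed values, tensile = 16*spin_speed + 24. Solving for 8 gives spin_speed = -1, within [-1, 9].

set spin_speed = -1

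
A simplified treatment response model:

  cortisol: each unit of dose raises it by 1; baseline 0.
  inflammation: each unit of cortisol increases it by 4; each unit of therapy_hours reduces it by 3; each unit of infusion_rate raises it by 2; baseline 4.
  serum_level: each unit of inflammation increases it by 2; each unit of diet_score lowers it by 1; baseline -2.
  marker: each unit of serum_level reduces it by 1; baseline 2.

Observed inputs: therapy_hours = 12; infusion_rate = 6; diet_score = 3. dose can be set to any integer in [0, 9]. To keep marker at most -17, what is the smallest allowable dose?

Substituting into the inflammation equation gives inflammation = 4*dose - 20.
So serum_level = 8*dose - 45.
Substituting into the marker equation gives marker = -8*dose + 47.
Require -8*dose + 47 ≤ -17, so dose ≥ 8.
The smallest integer in [0, 9] satisfying this is 8.

dose = 8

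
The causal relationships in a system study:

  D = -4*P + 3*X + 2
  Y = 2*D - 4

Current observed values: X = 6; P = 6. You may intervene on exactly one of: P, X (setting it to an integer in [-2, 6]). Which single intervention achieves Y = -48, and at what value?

set X = 0

Intervening on P: Y = -8*P + 36. Reaching -48 requires P = 21/2, not an integer.
Intervening on X: with other inputs at their observed values, Y = 6*X - 48. Solving for -48 gives X = 0, within [-2, 6].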